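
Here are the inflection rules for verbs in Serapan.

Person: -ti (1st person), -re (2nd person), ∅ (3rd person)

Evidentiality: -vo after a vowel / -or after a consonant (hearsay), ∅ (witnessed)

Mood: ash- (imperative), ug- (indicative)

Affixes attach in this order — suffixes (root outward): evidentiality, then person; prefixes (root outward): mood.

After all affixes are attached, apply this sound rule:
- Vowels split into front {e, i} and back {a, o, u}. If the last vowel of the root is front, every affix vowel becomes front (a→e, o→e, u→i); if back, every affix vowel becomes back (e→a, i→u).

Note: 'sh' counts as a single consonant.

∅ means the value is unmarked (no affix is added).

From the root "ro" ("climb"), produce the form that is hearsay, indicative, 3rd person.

Attach mood indicative ug- → ugro.
Attach evidentiality hearsay -vo (after vowel 'o') → ugrovo.
person = 3rd person: zero marking, form stays ugrovo.
Vowel harmony: no change.

ugrovo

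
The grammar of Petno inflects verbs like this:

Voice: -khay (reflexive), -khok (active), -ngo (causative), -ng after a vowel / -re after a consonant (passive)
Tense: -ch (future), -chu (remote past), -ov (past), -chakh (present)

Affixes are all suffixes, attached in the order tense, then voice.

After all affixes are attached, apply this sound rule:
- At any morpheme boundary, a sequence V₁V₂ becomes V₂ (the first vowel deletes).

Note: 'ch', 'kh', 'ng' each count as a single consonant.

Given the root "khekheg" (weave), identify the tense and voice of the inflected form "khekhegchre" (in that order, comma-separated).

future, passive

Segment: khekheg-ch-re.
tense: -ch → future.
voice: -ng/re → passive.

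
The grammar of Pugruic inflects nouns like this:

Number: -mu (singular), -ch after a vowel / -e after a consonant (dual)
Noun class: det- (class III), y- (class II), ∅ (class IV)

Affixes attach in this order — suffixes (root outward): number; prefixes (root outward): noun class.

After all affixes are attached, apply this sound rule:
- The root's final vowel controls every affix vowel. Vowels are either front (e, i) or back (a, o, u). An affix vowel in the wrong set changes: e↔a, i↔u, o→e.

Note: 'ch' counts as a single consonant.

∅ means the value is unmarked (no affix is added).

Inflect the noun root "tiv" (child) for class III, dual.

dettive

Attach number dual -e (after consonant 'v') → tive.
Attach noun class class III det- → dettive.
Vowel harmony: no change.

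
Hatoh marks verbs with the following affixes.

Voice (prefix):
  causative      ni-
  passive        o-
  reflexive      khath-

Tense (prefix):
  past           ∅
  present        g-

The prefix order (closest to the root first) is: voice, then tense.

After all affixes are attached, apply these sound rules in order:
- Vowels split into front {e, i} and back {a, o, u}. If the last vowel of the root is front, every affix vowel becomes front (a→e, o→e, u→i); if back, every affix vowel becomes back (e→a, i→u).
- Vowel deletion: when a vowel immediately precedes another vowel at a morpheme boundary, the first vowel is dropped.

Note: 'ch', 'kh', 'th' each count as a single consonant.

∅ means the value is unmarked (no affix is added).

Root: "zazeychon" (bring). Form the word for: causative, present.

gnuzazeychon

Attach voice causative ni- → nizazeychon.
Attach tense present g- → gnizazeychon.
Apply vowel harmony: gnizazeychon → gnuzazeychon.
Vowel deletion: no change.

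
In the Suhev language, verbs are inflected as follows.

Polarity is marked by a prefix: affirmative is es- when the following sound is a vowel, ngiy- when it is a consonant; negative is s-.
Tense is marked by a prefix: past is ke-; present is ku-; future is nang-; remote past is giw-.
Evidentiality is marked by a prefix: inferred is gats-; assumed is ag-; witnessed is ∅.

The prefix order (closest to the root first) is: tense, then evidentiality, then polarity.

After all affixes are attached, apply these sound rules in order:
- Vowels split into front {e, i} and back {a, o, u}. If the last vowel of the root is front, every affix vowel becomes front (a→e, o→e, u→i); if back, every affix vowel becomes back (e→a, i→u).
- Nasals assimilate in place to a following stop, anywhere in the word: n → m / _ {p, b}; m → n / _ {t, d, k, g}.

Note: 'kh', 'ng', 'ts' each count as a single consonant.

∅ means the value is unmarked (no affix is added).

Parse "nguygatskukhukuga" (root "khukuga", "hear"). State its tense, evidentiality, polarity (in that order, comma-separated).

Segment: ngiy-gats-ku-khukuga.
tense: ku- → present.
evidentiality: gats- → inferred.
polarity: es/ngiy- → affirmative.

present, inferred, affirmative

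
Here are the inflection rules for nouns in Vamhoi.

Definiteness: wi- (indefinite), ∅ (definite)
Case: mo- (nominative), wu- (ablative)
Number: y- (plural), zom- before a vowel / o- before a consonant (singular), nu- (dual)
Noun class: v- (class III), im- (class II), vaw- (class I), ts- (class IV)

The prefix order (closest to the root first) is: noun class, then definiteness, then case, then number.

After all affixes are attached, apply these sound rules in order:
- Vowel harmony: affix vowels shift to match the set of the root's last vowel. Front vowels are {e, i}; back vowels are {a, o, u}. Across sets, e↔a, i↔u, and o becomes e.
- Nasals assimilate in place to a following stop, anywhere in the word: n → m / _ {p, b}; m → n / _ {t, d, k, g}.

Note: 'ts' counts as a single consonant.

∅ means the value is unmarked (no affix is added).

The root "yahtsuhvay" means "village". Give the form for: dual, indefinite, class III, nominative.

numowuvyahtsuhvay

Attach noun class class III v- → vyahtsuhvay.
Attach definiteness indefinite wi- → wivyahtsuhvay.
Attach case nominative mo- → mowivyahtsuhvay.
Attach number dual nu- → numowivyahtsuhvay.
Apply vowel harmony: numowivyahtsuhvay → numowuvyahtsuhvay.
Nasal assimilation: no change.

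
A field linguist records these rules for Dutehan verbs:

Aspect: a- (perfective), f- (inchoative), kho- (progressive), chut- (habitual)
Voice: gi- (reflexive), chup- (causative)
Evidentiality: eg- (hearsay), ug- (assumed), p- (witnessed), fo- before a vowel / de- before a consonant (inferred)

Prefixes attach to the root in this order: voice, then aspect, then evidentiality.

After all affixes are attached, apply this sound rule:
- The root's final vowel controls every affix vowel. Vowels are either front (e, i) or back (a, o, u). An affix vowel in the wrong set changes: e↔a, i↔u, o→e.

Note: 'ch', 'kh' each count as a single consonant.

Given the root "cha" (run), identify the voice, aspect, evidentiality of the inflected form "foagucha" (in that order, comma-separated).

Segment: fo-a-gi-cha.
voice: gi- → reflexive.
aspect: a- → perfective.
evidentiality: fo/de- → inferred.

reflexive, perfective, inferred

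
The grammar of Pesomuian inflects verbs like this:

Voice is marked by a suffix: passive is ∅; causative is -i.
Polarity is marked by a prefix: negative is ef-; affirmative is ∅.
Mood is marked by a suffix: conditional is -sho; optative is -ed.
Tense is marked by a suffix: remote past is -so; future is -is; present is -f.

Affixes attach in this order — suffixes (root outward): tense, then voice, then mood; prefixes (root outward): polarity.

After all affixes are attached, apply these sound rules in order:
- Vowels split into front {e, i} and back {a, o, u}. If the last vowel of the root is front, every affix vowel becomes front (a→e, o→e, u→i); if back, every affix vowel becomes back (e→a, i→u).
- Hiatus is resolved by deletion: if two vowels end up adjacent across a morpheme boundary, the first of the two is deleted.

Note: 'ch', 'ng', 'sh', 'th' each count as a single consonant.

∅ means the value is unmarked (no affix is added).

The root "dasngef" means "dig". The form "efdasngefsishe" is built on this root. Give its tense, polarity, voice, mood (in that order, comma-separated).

Segment: ef-dasngef-so-i-sho.
tense: -so → remote past.
polarity: ef- → negative.
voice: -i → causative.
mood: -sho → conditional.

remote past, negative, causative, conditional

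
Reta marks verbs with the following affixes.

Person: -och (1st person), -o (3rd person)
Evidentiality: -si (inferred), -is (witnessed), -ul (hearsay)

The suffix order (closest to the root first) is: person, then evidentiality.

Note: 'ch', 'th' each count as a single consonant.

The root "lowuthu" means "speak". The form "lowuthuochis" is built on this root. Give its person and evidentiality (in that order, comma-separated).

1st person, witnessed

Segment: lowuthu-och-is.
person: -och → 1st person.
evidentiality: -is → witnessed.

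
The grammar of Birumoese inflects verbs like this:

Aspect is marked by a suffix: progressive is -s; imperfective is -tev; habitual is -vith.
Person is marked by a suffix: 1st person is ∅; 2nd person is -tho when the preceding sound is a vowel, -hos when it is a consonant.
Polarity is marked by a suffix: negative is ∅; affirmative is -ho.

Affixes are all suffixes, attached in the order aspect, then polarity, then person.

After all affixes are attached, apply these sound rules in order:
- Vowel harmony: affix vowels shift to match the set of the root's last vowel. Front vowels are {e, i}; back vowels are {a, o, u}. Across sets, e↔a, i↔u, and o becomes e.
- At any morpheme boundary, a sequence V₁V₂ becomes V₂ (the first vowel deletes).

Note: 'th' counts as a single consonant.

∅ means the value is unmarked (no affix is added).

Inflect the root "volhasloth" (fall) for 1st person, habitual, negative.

volhaslothvuth

Attach aspect habitual -vith → volhaslothvith.
polarity = negative: zero marking, form stays volhaslothvith.
person = 1st person: zero marking, form stays volhaslothvith.
Apply vowel harmony: volhaslothvith → volhaslothvuth.
Vowel deletion: no change.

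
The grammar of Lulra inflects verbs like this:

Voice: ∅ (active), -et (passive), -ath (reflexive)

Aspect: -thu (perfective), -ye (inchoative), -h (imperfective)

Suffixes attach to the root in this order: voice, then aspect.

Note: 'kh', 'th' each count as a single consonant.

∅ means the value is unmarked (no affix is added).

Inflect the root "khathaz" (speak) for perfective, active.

khathazthu

voice = active: zero marking, form stays khathaz.
Attach aspect perfective -thu → khathazthu.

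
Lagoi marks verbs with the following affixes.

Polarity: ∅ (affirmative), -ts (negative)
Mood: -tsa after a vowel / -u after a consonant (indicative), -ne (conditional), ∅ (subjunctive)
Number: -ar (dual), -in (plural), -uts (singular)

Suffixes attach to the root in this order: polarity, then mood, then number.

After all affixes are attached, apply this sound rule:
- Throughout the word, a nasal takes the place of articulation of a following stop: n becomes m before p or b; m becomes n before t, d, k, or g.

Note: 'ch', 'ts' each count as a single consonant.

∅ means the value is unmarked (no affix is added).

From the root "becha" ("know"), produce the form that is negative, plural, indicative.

Attach polarity negative -ts → bechats.
Attach mood indicative -u (after consonant 'ts') → bechatsu.
Attach number plural -in → bechatsuin.
Nasal assimilation: no change.

bechatsuin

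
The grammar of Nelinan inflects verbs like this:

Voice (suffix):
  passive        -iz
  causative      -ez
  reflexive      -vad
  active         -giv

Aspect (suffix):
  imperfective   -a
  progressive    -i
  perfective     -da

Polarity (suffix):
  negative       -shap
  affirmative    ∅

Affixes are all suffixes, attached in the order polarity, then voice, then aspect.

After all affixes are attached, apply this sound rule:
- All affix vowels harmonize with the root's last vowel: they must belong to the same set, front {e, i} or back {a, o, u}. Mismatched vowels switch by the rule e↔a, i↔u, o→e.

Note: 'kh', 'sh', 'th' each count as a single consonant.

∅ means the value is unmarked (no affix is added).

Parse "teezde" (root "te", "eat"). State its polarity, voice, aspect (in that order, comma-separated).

affirmative, causative, perfective

Segment: te-ez-da.
polarity: ∅ → affirmative.
voice: -ez → causative.
aspect: -da → perfective.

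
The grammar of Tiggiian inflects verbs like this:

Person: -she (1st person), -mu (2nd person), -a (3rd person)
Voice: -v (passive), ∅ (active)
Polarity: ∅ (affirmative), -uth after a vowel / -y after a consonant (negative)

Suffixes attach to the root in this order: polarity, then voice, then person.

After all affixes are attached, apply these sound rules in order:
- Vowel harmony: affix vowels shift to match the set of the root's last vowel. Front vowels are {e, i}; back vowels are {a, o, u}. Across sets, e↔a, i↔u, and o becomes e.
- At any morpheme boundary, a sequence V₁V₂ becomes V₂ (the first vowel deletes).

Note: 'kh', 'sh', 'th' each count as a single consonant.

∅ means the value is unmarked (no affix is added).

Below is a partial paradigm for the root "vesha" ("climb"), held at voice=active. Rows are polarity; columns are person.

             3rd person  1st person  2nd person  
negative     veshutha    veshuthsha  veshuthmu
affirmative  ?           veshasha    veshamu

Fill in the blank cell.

vesha

polarity = affirmative: zero marking, form stays vesha.
voice = active: zero marking, form stays vesha.
Attach person 3rd person -a → veshaa.
Vowel harmony: no change.
Apply vowel deletion: veshaa → vesha.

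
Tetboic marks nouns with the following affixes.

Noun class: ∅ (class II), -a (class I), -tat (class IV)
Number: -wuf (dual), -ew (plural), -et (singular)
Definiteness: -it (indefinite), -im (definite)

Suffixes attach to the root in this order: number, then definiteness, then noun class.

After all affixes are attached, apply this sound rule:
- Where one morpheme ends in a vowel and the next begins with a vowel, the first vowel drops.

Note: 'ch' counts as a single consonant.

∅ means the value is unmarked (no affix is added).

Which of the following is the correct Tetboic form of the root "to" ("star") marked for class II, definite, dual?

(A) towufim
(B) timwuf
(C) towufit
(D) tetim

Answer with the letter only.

A

Attach number dual -wuf → towuf.
Attach definiteness definite -im → towufim.
noun class = class II: zero marking, form stays towufim.
Vowel deletion: no change.
So the correct form is towufim, option (A).
(B) timwuf is wrong: it has the affixes in the wrong order.
(C) towufit is wrong: it uses indefinite instead of definite for definiteness.
(D) tetim is wrong: it uses singular instead of dual for number.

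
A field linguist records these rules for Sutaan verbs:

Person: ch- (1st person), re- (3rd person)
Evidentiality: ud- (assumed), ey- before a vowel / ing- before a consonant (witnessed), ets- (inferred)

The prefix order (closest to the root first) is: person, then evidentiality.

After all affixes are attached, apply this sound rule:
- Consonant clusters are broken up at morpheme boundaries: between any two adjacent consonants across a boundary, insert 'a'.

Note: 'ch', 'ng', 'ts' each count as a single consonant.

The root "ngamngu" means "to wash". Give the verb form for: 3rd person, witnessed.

Attach person 3rd person re- → rengamngu.
Attach evidentiality witnessed ing- (before consonant 'r') → ingrengamngu.
Apply epenthesis: ingrengamngu → ingarengamngu.

ingarengamngu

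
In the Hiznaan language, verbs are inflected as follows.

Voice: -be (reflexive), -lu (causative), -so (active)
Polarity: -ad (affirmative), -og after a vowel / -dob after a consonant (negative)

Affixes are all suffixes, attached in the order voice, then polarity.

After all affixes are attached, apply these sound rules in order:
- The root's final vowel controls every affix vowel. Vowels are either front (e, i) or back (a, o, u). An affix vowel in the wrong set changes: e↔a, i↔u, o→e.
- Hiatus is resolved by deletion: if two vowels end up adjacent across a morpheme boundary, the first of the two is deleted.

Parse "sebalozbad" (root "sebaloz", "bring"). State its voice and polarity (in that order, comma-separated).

Segment: sebaloz-be-ad.
voice: -be → reflexive.
polarity: -ad → affirmative.

reflexive, affirmative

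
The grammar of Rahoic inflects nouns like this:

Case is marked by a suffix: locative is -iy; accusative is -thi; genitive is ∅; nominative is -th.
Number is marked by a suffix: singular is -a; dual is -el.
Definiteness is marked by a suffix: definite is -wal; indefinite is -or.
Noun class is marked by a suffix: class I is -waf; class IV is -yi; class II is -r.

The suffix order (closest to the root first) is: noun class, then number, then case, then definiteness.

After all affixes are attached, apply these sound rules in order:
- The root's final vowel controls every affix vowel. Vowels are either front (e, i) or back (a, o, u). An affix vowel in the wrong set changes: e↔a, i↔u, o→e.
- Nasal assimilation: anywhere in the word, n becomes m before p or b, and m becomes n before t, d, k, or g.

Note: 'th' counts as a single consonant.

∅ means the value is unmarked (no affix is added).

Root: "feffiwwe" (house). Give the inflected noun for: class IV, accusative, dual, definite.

feffiwweyielthiwel

Attach noun class class IV -yi → feffiwweyi.
Attach number dual -el → feffiwweyiel.
Attach case accusative -thi → feffiwweyielthi.
Attach definiteness definite -wal → feffiwweyielthiwal.
Apply vowel harmony: feffiwweyielthiwal → feffiwweyielthiwel.
Nasal assimilation: no change.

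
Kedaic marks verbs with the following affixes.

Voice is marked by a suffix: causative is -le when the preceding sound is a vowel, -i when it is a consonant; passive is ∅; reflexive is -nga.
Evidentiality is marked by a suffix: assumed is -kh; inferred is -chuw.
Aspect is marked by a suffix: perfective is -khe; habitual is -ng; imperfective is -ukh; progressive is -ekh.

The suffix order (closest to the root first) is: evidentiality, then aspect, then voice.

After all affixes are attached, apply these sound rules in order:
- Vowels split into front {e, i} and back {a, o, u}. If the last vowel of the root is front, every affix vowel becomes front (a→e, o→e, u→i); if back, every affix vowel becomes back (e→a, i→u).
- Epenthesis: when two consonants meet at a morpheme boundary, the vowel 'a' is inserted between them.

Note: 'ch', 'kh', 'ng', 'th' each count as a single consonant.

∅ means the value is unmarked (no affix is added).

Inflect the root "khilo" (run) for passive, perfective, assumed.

Attach evidentiality assumed -kh → khilokh.
Attach aspect perfective -khe → khilokhkhe.
voice = passive: zero marking, form stays khilokhkhe.
Apply vowel harmony: khilokhkhe → khilokhkha.
Apply epenthesis: khilokhkha → khilokhakha.

khilokhakha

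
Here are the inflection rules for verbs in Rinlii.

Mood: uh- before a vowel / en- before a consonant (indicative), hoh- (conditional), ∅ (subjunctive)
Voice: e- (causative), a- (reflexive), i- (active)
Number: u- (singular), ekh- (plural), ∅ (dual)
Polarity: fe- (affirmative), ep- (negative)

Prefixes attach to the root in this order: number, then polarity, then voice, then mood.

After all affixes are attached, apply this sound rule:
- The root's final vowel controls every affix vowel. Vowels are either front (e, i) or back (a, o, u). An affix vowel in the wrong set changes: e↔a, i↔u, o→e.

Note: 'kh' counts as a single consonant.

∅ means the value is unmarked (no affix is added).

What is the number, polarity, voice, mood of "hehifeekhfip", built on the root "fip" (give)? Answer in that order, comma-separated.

plural, affirmative, active, conditional

Segment: hoh-i-fe-ekh-fip.
number: ekh- → plural.
polarity: fe- → affirmative.
voice: i- → active.
mood: hoh- → conditional.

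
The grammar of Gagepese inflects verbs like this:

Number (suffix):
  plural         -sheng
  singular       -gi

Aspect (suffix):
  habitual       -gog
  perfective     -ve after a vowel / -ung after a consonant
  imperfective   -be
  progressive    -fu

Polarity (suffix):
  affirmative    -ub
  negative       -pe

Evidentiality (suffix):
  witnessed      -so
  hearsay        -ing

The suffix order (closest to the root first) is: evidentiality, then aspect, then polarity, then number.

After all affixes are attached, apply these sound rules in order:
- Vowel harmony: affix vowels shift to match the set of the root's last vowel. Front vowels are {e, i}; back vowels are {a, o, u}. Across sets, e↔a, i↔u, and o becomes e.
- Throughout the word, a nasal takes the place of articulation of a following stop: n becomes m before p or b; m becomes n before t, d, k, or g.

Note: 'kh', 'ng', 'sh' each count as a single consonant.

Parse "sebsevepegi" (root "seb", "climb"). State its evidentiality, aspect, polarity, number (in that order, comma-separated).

Segment: seb-so-ve-pe-gi.
evidentiality: -so → witnessed.
aspect: -ve/ung → perfective.
polarity: -pe → negative.
number: -gi → singular.

witnessed, perfective, negative, singular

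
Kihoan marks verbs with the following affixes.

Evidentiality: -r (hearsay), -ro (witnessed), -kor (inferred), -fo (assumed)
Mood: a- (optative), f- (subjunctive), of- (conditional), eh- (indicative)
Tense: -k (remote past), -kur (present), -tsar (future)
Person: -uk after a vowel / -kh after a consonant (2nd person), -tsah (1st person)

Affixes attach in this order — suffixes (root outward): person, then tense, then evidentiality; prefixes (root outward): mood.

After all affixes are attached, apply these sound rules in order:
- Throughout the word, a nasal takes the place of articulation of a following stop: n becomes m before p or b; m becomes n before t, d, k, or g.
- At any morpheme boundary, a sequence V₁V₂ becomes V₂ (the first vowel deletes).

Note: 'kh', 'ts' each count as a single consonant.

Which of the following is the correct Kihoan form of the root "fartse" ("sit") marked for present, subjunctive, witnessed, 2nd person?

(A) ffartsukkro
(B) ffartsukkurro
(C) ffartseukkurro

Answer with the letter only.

Attach person 2nd person -uk (after vowel 'e') → fartseuk.
Attach tense present -kur → fartseukkur.
Attach evidentiality witnessed -ro → fartseukkurro.
Attach mood subjunctive f- → ffartseukkurro.
Nasal assimilation: no change.
Apply vowel deletion: ffartseukkurro → ffartsukkurro.
So the correct form is ffartsukkurro, option (B).
(C) ffartseukkurro is wrong: it fails to apply the sound rule(s).
(A) ffartsukkro is wrong: it uses remote past instead of present for tense.

B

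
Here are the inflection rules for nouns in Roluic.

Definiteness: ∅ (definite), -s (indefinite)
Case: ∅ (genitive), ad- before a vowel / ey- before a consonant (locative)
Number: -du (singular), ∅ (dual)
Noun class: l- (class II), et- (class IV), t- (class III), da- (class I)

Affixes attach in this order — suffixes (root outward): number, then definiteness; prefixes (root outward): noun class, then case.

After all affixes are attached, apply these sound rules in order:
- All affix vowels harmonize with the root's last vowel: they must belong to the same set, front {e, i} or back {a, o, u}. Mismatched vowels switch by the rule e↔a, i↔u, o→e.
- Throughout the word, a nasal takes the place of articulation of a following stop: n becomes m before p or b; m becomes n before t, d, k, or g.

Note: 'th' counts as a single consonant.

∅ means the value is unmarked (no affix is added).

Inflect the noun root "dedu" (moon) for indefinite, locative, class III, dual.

number = dual: zero marking, form stays dedu.
Attach definiteness indefinite -s → dedus.
Attach noun class class III t- → tdedus.
Attach case locative ey- (before consonant 't') → eytdedus.
Apply vowel harmony: eytdedus → aytdedus.
Nasal assimilation: no change.

aytdedus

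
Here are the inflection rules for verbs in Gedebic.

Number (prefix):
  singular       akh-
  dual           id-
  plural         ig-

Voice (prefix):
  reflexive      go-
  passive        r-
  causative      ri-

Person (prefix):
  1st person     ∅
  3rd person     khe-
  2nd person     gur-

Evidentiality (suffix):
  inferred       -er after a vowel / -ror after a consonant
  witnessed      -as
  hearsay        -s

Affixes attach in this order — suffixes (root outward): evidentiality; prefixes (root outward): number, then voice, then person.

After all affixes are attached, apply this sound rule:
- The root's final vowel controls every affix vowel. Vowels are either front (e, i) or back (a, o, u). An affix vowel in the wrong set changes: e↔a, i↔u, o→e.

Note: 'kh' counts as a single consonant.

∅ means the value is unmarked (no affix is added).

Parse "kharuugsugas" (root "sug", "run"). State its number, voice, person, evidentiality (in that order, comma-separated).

Segment: khe-ri-ig-sug-as.
number: ig- → plural.
voice: ri- → causative.
person: khe- → 3rd person.
evidentiality: -as → witnessed.

plural, causative, 3rd person, witnessed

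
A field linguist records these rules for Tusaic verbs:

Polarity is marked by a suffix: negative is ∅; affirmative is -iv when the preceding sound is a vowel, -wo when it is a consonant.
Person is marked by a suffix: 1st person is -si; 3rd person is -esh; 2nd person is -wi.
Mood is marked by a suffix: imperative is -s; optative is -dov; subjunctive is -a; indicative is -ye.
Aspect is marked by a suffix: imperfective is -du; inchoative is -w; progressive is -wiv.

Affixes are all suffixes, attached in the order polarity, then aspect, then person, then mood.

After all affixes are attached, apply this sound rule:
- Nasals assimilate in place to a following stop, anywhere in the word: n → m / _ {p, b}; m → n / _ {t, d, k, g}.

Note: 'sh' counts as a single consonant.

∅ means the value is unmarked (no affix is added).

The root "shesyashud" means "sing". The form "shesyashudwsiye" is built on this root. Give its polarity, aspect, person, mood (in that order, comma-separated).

Segment: shesyashud-w-si-ye.
polarity: ∅ → negative.
aspect: -w → inchoative.
person: -si → 1st person.
mood: -ye → indicative.

negative, inchoative, 1st person, indicative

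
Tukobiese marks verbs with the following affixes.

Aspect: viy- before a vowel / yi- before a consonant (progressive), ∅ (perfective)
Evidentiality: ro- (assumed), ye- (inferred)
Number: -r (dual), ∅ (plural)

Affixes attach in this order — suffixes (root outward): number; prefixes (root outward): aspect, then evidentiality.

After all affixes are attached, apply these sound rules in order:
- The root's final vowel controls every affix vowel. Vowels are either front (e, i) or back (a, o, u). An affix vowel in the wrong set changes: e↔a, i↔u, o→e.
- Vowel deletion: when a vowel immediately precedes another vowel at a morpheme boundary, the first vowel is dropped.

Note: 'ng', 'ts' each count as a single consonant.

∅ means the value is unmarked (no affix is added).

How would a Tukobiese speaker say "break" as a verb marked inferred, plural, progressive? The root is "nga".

yayunga

Attach aspect progressive yi- (before consonant 'ng') → yinga.
number = plural: zero marking, form stays yinga.
Attach evidentiality inferred ye- → yeyinga.
Apply vowel harmony: yeyinga → yayunga.
Vowel deletion: no change.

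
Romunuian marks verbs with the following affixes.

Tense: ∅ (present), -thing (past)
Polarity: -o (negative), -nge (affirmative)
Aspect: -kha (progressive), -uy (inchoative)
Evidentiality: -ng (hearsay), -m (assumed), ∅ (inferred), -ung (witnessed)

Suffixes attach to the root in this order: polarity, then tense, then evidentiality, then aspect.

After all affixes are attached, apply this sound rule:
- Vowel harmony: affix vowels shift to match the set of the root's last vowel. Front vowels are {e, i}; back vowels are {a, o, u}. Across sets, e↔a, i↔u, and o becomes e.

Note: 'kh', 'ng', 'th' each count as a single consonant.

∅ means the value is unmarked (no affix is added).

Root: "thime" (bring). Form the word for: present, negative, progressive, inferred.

Attach polarity negative -o → thimeo.
tense = present: zero marking, form stays thimeo.
evidentiality = inferred: zero marking, form stays thimeo.
Attach aspect progressive -kha → thimeokha.
Apply vowel harmony: thimeokha → thimeekhe.

thimeekhe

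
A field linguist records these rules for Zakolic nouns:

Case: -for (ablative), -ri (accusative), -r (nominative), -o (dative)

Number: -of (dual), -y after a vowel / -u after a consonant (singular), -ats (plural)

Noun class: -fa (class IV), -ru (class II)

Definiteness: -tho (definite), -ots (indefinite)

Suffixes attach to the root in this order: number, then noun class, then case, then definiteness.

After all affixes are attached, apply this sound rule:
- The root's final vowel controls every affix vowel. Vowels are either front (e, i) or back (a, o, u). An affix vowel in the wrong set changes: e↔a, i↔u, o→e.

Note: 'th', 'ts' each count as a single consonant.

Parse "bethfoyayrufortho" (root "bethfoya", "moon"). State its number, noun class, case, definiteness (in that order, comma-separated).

Segment: bethfoya-y-ru-for-tho.
number: -y/u → singular.
noun class: -ru → class II.
case: -for → ablative.
definiteness: -tho → definite.

singular, class II, ablative, definite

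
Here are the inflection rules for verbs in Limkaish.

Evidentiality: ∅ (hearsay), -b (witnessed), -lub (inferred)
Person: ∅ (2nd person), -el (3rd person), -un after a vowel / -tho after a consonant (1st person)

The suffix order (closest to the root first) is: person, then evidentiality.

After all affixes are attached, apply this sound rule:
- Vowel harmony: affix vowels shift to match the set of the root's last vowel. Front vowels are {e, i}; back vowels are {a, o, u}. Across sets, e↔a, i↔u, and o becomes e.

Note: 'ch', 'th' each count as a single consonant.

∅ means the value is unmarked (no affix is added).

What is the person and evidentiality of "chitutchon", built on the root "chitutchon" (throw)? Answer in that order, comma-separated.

2nd person, hearsay

Segment: chitutchon.
person: ∅ → 2nd person.
evidentiality: ∅ → hearsay.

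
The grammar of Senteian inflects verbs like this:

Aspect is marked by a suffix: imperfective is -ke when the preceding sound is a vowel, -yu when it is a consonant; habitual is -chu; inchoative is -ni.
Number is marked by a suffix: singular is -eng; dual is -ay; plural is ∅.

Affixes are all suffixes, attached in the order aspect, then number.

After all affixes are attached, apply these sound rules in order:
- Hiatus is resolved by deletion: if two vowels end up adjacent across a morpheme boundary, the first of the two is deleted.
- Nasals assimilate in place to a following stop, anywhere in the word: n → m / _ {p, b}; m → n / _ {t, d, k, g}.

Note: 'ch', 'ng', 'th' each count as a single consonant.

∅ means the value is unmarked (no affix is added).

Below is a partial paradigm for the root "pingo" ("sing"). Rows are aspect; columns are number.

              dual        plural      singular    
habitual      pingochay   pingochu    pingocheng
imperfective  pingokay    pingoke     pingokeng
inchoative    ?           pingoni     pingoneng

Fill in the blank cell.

pingonay

Attach aspect inchoative -ni → pingoni.
Attach number dual -ay → pingoniay.
Apply vowel deletion: pingoniay → pingonay.
Nasal assimilation: no change.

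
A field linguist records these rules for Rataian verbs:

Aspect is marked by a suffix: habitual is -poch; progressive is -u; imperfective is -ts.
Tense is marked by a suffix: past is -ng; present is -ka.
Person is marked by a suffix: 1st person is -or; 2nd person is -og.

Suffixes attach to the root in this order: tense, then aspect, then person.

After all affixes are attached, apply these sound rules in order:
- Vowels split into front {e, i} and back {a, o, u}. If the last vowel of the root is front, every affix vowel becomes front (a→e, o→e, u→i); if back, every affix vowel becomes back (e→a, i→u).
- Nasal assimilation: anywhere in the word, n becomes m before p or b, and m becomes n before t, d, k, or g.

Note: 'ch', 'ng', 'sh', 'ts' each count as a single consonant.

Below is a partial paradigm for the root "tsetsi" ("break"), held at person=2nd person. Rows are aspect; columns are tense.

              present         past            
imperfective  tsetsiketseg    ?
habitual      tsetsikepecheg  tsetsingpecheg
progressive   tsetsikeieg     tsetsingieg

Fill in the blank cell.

tsetsingtseg

Attach tense past -ng → tsetsing.
Attach aspect imperfective -ts → tsetsingts.
Attach person 2nd person -og → tsetsingtsog.
Apply vowel harmony: tsetsingtsog → tsetsingtseg.
Nasal assimilation: no change.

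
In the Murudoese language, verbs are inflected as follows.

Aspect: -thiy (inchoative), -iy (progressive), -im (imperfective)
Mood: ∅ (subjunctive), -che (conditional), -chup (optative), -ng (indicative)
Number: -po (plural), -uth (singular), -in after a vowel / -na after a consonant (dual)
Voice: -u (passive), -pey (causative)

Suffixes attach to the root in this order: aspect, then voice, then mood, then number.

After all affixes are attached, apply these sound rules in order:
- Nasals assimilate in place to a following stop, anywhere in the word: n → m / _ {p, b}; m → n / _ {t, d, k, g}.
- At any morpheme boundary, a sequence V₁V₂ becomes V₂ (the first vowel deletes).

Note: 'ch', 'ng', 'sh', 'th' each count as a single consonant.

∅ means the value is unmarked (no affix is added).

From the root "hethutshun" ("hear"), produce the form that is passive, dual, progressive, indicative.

Attach aspect progressive -iy → hethutshuniy.
Attach voice passive -u → hethutshuniyu.
Attach mood indicative -ng → hethutshuniyung.
Attach number dual -na (after consonant 'ng') → hethutshuniyungna.
Nasal assimilation: no change.
Vowel deletion: no change.

hethutshuniyungna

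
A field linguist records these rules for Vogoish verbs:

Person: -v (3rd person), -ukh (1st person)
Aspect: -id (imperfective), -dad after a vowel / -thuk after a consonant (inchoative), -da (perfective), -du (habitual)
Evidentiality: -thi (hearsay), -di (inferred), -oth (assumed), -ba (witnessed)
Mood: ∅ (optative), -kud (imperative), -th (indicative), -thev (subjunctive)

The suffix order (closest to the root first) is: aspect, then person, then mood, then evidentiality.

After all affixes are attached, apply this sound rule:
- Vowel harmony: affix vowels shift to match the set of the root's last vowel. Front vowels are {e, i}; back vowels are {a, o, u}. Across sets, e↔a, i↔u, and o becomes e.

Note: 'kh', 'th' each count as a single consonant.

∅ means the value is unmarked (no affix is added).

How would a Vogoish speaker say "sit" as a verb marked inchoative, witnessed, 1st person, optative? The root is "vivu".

Attach aspect inchoative -dad (after vowel 'u') → vivudad.
Attach person 1st person -ukh → vivudadukh.
mood = optative: zero marking, form stays vivudadukh.
Attach evidentiality witnessed -ba → vivudadukhba.
Vowel harmony: no change.

vivudadukhba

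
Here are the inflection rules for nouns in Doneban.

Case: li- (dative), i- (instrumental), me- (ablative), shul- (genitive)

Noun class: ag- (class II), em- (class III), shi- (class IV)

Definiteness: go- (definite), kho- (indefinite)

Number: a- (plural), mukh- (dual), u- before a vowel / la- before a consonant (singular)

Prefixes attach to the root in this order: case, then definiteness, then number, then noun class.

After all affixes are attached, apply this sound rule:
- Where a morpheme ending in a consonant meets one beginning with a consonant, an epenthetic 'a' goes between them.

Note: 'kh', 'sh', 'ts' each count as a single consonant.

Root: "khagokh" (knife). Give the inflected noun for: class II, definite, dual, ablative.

Attach case ablative me- → mekhagokh.
Attach definiteness definite go- → gomekhagokh.
Attach number dual mukh- → mukhgomekhagokh.
Attach noun class class II ag- → agmukhgomekhagokh.
Apply epenthesis: agmukhgomekhagokh → agamukhagomekhagokh.

agamukhagomekhagokh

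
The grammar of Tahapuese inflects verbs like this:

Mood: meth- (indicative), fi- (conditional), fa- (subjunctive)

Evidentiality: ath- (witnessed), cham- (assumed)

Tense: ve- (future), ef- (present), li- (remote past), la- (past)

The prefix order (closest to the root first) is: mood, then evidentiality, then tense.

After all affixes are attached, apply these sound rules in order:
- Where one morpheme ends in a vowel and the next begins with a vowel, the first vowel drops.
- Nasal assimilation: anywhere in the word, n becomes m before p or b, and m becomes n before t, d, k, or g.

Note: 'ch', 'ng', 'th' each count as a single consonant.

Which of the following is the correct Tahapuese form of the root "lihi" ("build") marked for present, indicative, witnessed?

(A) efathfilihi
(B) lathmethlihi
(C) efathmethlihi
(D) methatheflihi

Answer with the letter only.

Attach mood indicative meth- → methlihi.
Attach evidentiality witnessed ath- → athmethlihi.
Attach tense present ef- → efathmethlihi.
Vowel deletion: no change.
Nasal assimilation: no change.
So the correct form is efathmethlihi, option (C).
(B) lathmethlihi is wrong: it uses remote past instead of present for tense.
(D) methatheflihi is wrong: it has the affixes in the wrong order.
(A) efathfilihi is wrong: it uses conditional instead of indicative for mood.

C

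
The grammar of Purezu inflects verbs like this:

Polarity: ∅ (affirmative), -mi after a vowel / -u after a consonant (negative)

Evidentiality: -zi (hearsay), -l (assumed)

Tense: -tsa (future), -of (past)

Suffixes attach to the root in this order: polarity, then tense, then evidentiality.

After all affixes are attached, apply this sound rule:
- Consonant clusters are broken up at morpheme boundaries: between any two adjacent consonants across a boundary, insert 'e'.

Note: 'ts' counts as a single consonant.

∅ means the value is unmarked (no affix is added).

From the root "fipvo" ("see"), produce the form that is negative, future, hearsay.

Attach polarity negative -mi (after vowel 'o') → fipvomi.
Attach tense future -tsa → fipvomitsa.
Attach evidentiality hearsay -zi → fipvomitsazi.
Epenthesis: no change.

fipvomitsazi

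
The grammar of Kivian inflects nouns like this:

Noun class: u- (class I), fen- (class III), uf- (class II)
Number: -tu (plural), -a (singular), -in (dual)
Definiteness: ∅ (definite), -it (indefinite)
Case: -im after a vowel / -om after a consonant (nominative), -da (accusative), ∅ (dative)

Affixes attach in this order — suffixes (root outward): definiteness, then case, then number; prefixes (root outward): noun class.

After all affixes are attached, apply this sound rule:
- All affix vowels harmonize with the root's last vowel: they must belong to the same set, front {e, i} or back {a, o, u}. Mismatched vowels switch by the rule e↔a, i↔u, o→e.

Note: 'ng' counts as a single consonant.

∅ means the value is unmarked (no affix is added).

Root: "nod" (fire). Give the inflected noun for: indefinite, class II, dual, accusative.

ufnodutdaun

Attach definiteness indefinite -it → nodit.
Attach case accusative -da → noditda.
Attach number dual -in → noditdain.
Attach noun class class II uf- → ufnoditdain.
Apply vowel harmony: ufnoditdain → ufnodutdaun.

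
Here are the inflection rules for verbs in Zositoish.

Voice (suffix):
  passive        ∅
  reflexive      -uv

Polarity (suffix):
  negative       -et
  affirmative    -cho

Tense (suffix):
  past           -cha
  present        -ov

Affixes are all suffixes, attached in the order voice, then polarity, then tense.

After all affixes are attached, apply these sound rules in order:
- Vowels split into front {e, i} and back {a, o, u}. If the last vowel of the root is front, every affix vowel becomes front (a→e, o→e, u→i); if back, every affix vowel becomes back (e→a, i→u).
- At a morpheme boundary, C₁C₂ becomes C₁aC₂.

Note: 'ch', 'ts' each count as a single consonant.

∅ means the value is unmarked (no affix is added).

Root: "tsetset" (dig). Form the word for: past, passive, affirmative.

tsetsetacheche

voice = passive: zero marking, form stays tsetset.
Attach polarity affirmative -cho → tsetsetcho.
Attach tense past -cha → tsetsetchocha.
Apply vowel harmony: tsetsetchocha → tsetsetcheche.
Apply epenthesis: tsetsetcheche → tsetsetacheche.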